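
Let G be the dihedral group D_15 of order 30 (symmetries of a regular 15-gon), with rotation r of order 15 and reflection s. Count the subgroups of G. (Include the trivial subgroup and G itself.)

|G| = 30, so by Lagrange every subgroup order divides 30. Divisors: 1, 2, 3, 5, 6, 10, 15, 30.
Subgroups by order — order 1: 1; order 2: 15; order 3: 1; order 5: 1; order 6: 5; order 10: 3; order 15: 1; order 30: 1.
Total: 1 + 15 + 1 + 1 + 5 + 3 + 1 + 1 = 28.

28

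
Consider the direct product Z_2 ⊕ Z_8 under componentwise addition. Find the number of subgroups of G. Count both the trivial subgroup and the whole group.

|G| = 16, so by Lagrange every subgroup order divides 16. Divisors: 1, 2, 4, 8, 16.
Subgroups by order — order 1: 1; order 2: 3; order 4: 3; order 8: 3; order 16: 1.
Total: 1 + 3 + 3 + 3 + 1 = 11.

11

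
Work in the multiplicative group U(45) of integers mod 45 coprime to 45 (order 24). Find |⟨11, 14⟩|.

|⟨11⟩| = 6 and |⟨14⟩| = 6, so |H| is a multiple of lcm(6, 6) = 6 and divides |G| = 24.
Closing under the operation: H = {1, 4, 11, 14, 16, 19, 26, 29, 31, 34, 41, 44}, so |H| = 12.

12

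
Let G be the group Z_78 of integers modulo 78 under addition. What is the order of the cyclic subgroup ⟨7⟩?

78

In Z_78, the order of an element a is n/gcd(a, n).
gcd(7, 78) = 1, so |⟨7⟩| = 78/1 = 78.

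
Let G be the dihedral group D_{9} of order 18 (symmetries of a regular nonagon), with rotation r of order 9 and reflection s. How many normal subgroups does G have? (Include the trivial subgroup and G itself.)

4

G has 16 subgroups. Checking conjugation-invariance by order — order 1: 1/1 normal; order 2: 0/9 normal; order 3: 1/1 normal; order 6: 0/3 normal; order 9: 1/1 normal; order 18: 1/1 normal.
Total normal subgroups: 4.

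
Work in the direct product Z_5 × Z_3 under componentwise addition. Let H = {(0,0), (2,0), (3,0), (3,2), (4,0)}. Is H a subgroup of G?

(4,0) ∈ H but its inverse (1,0) ∉ H, so H is not a subgroup.

No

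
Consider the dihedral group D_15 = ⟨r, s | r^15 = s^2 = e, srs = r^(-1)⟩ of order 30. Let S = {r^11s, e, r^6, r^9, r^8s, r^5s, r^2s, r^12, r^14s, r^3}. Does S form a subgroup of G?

|S| = 10 divides |G| = 30, consistent with Lagrange.
S contains the identity, every element's inverse is in S, and S is closed under ·: it is a subgroup.

Yes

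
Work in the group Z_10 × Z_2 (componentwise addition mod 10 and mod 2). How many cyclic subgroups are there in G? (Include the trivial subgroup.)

8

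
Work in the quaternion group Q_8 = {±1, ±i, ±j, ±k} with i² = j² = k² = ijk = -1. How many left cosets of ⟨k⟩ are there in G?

2

|⟨k⟩| = 4 and |G| = 8.
By Lagrange, [G : H] = |G|/|H| = 8/4 = 2.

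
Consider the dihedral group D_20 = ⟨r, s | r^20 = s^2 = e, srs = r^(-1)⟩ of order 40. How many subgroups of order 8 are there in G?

5

|G| = 40 and 8 | 40, so subgroups of order 8 are possible by Lagrange.
The subgroups of order 8 are: {e, r^5, r^10, r^15, s, r^5s, r^10s, r^15s}; {e, r^5, r^10, r^15, rs, r^6s, r^11s, r^16s}; {e, r^5, r^10, r^15, r^2s, r^7s, r^12s, r^17s}; {e, r^5, r^10, r^15, r^3s, r^8s, r^13s, r^18s}; … (5 in all).
So G has 5 subgroups of order 8.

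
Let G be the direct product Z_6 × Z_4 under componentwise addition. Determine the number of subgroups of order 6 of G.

|G| = 24 and 6 | 24, so subgroups of order 6 are possible by Lagrange.
The subgroups of order 6 are: {(0,0), (0,2), (2,0), (2,2), (4,0), (4,2)}; {(0,0), (1,0), (2,0), (3,0), (4,0), (5,0)}; {(0,0), (1,2), (2,0), (3,2), (4,0), (5,2)}.
So G has 3 subgroups of order 6.

3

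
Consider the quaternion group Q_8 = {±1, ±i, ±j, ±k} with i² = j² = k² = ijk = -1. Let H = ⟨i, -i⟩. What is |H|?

4

|⟨i⟩| = 4 and |⟨-i⟩| = 4, so |H| is a multiple of lcm(4, 4) = 4 and divides |G| = 8.
Closing under the operation: H = {1, -1, i, -i}, so |H| = 4.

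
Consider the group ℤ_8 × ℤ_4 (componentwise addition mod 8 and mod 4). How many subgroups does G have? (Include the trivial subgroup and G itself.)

22

|G| = 32, so by Lagrange every subgroup order divides 32. Divisors: 1, 2, 4, 8, 16, 32.
Subgroups by order — order 1: 1; order 2: 3; order 4: 7; order 8: 7; order 16: 3; order 32: 1.
Total: 1 + 3 + 7 + 7 + 3 + 1 = 22.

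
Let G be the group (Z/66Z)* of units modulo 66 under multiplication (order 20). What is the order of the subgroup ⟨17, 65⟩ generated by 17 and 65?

10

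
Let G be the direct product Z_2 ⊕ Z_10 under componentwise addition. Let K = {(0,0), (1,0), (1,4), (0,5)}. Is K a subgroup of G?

(1,4) ∈ K but its inverse (1,6) ∉ K, so K is not a subgroup.

No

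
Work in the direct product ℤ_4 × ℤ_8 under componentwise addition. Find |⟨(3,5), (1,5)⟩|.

|⟨(3,5)⟩| = 8 and |⟨(1,5)⟩| = 8, so |H| is a multiple of lcm(8, 8) = 8 and divides |G| = 32.
Closing under the operation: H = {(0,0), (0,2), (0,4), (0,6), (1,1), (1,3), (1,5), (1,7), (2,0), (2,2), (2,4), (2,6), (3,1), (3,3), (3,5), (3,7)}, so |H| = 16.

16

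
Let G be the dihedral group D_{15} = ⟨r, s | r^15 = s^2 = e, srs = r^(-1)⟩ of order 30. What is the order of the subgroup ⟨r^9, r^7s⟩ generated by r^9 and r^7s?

10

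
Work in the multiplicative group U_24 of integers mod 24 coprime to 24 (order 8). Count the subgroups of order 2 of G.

|G| = 8 and 2 | 8, so subgroups of order 2 are possible by Lagrange.
The subgroups of order 2 are: {1, 11}; {1, 13}; {1, 17}; {1, 19}; … (7 in all).
So G has 7 subgroups of order 2.

7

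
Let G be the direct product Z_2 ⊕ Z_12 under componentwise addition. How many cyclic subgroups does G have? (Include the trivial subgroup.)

12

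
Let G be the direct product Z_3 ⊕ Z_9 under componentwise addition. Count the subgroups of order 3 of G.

|G| = 27 and 3 | 27, so subgroups of order 3 are possible by Lagrange.
The subgroups of order 3 are: {(0,0), (0,3), (0,6)}; {(0,0), (1,0), (2,0)}; {(0,0), (1,3), (2,6)}; {(0,0), (1,6), (2,3)}.
So G has 4 subgroups of order 3.

4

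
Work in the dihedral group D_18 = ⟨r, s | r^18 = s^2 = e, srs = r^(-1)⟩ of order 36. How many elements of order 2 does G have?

Enumerating element orders in G gives 19 elements of order 2.

19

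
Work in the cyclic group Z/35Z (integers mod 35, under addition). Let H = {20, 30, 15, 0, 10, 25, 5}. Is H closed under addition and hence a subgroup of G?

|H| = 7 divides |G| = 35, consistent with Lagrange.
H contains the identity, every element's inverse is in H, and H is closed under +: it is a subgroup.
In fact H = ⟨20⟩.

Yes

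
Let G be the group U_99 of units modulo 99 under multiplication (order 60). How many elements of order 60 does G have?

0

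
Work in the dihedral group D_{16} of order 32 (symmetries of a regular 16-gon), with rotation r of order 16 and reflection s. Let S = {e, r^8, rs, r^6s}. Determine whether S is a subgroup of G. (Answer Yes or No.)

No

Closure fails: r^6s · rs = r^5 ∉ S. So S is not a subgroup.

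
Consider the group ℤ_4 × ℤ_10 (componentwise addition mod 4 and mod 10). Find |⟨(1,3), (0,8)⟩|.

20

|⟨(1,3)⟩| = 20 and |⟨(0,8)⟩| = 5, so |H| is a multiple of lcm(20, 5) = 20 and divides |G| = 40.
Closing under the operation: H = {(0,0), (0,2), (0,4), (0,6), (0,8), (1,1), (1,3), (1,5), (1,7), (1,9), (2,0), (2,2), (2,4), (2,6), (2,8), (3,1), (3,3), (3,5), (3,7), (3,9)}, so |H| = 20.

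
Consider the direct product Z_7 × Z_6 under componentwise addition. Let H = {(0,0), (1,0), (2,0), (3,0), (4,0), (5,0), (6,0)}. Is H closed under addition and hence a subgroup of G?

Yes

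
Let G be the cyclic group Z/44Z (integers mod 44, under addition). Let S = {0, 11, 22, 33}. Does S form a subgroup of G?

Yes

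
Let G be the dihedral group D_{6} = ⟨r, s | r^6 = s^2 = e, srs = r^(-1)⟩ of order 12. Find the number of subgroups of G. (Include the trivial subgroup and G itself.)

|G| = 12, so by Lagrange every subgroup order divides 12. Divisors: 1, 2, 3, 4, 6, 12.
Subgroups by order — order 1: 1; order 2: 7; order 3: 1; order 4: 3; order 6: 3; order 12: 1.
Total: 1 + 7 + 1 + 3 + 3 + 1 = 16.

16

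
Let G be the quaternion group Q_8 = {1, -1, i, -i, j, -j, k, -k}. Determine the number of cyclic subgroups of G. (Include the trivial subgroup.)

5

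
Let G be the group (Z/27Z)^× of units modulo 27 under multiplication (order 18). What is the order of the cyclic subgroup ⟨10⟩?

3

Compute successive powers of 10 mod 27: 10, 19, 1; 10^3 ≡ 1 (mod 27).
So |⟨10⟩| = 3.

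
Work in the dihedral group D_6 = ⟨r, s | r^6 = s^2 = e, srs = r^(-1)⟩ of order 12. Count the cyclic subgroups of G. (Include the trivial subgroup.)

Each element a generates a cyclic subgroup ⟨a⟩; distinct elements may generate the same one (a cyclic group of order d has φ(d) generators).
Cyclic subgroups by order — order 1: 1; order 2: 7; order 3: 1; order 6: 1.
Total: 10.

10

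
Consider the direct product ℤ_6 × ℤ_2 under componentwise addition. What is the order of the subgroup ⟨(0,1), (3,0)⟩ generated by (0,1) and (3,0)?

|⟨(0,1)⟩| = 2 and |⟨(3,0)⟩| = 2, so |H| is a multiple of lcm(2, 2) = 2 and divides |G| = 12.
Closing under the operation: H = {(0,0), (0,1), (3,0), (3,1)}, so |H| = 4.

4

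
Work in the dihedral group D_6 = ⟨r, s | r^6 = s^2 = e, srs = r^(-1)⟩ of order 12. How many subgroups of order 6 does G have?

|G| = 12 and 6 | 12, so subgroups of order 6 are possible by Lagrange.
The subgroups of order 6 are: {e, r, r^2, r^3, r^4, r^5}; {e, r^2, r^4, s, r^2s, r^4s}; {e, r^2, r^4, rs, r^3s, r^5s}.
So G has 3 subgroups of order 6.

3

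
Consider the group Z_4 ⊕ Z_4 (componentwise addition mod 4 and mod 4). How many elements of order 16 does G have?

An element (a,b) has order lcm(ord(a), ord(b)); count pairs with lcm equal to 16.
Enumerating gives 0 such elements.

0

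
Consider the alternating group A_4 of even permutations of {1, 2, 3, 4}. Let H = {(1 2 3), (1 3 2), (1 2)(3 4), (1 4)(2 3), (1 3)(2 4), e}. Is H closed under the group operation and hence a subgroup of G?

No

Closure fails: (1 3 2) ∘ (1 2)(3 4) = (2 3 4) ∉ H. So H is not a subgroup.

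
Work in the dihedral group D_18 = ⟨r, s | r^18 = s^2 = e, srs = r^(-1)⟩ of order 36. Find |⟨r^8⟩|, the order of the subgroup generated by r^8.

9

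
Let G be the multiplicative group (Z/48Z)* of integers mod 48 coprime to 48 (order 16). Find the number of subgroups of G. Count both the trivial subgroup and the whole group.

27

|G| = 16, so by Lagrange every subgroup order divides 16. Divisors: 1, 2, 4, 8, 16.
Subgroups by order — order 1: 1; order 2: 7; order 4: 11; order 8: 7; order 16: 1.
Total: 1 + 7 + 11 + 7 + 1 = 27.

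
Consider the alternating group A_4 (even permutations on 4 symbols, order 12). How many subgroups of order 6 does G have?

|G| = 12 and 6 | 12, so subgroups of order 6 are possible by Lagrange.
Checking all subgroups of G, none has order 6.
So G has 0 subgroups of order 6.

0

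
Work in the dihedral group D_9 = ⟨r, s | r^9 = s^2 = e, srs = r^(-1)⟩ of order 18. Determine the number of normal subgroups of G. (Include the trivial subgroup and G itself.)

G has 16 subgroups. Checking conjugation-invariance by order — order 1: 1/1 normal; order 2: 0/9 normal; order 3: 1/1 normal; order 6: 0/3 normal; order 9: 1/1 normal; order 18: 1/1 normal.
Total normal subgroups: 4.

4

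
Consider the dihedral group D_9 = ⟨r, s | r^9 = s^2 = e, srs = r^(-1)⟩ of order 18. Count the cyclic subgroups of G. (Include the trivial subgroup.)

12

Group the elements of G by the cyclic subgroup they generate; each cyclic subgroup of order d accounts for φ(d) elements.
Cyclic subgroups by order — order 1: 1; order 2: 9; order 3: 1; order 9: 1.
Total: 12.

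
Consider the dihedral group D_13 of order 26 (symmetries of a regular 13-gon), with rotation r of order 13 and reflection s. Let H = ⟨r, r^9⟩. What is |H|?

13

|⟨r⟩| = 13 and |⟨r^9⟩| = 13, so |H| is a multiple of lcm(13, 13) = 13 and divides |G| = 26.
Closing under the operation: H = {e, r, r^2, r^3, r^4, r^5, r^6, r^7, r^8, r^9, r^10, r^11, r^12}, so |H| = 13.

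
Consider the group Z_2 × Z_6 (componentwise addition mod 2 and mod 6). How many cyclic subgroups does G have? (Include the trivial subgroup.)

8

Each element a generates a cyclic subgroup ⟨a⟩; distinct elements may generate the same one (a cyclic group of order d has φ(d) generators).
Cyclic subgroups by order — order 1: 1; order 2: 3; order 3: 1; order 6: 3.
Total: 8.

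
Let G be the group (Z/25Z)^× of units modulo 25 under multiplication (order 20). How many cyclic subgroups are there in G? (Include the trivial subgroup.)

6

Group the elements of G by the cyclic subgroup they generate; each cyclic subgroup of order d accounts for φ(d) elements.
Cyclic subgroups by order — order 1: 1; order 2: 1; order 4: 1; order 5: 1; order 10: 1; order 20: 1.
Total: 6.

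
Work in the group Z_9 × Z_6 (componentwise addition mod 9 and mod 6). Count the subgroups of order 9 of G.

4

|G| = 54 and 9 | 54, so subgroups of order 9 are possible by Lagrange.
The subgroups of order 9 are: {(0,0), (0,2), (0,4), (3,0), (3,2), (3,4), (6,0), (6,2), (6,4)}; {(0,0), (1,0), (2,0), (3,0), (4,0), (5,0), (6,0), (7,0), (8,0)}; {(0,0), (1,2), (2,4), (3,0), (4,2), (5,4), (6,0), (7,2), (8,4)}; {(0,0), (1,4), (2,2), (3,0), (4,4), (5,2), (6,0), (7,4), (8,2)}.
So G has 4 subgroups of order 9.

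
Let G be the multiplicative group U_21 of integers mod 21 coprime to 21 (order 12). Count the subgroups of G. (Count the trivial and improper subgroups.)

|G| = 12, so by Lagrange every subgroup order divides 12. Divisors: 1, 2, 3, 4, 6, 12.
Subgroups by order — order 1: 1; order 2: 3; order 3: 1; order 4: 1; order 6: 3; order 12: 1.
Total: 1 + 3 + 1 + 1 + 3 + 1 = 10.

10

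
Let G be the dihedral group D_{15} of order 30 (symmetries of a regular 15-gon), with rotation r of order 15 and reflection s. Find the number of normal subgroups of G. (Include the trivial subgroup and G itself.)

G has 28 subgroups. Checking conjugation-invariance by order — order 1: 1/1 normal; order 2: 0/15 normal; order 3: 1/1 normal; order 5: 1/1 normal; order 6: 0/5 normal; order 10: 0/3 normal; order 15: 1/1 normal; order 30: 1/1 normal.
Total normal subgroups: 5.

5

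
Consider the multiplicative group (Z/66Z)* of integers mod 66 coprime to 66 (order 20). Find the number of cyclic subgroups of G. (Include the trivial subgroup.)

8

Each element a generates a cyclic subgroup ⟨a⟩; distinct elements may generate the same one (a cyclic group of order d has φ(d) generators).
Cyclic subgroups by order — order 1: 1; order 2: 3; order 5: 1; order 10: 3.
Total: 8.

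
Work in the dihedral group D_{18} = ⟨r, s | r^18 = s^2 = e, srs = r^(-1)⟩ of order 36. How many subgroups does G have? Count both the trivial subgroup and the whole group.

|G| = 36, so by Lagrange every subgroup order divides 36. Divisors: 1, 2, 3, 4, 6, 9, 12, 18, 36.
Subgroups by order — order 1: 1; order 2: 19; order 3: 1; order 4: 9; order 6: 7; order 9: 1; order 12: 3; order 18: 3; order 36: 1.
Total: 1 + 19 + 1 + 9 + 7 + 1 + 3 + 3 + 1 = 45.

45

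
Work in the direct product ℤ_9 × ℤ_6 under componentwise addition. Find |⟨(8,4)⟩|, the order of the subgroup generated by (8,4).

9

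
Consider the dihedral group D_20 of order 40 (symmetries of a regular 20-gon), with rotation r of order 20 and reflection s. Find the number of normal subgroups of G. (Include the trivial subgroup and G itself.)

G has 48 subgroups. Checking conjugation-invariance by order — order 1: 1/1 normal; order 2: 1/21 normal; order 4: 1/11 normal; order 5: 1/1 normal; order 8: 0/5 normal; order 10: 1/5 normal; order 20: 3/3 normal; order 40: 1/1 normal.
Total normal subgroups: 9.

9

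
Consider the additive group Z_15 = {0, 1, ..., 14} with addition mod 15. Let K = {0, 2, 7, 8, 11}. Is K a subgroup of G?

2 ∈ K but its inverse 13 ∉ K, so K is not a subgroup.

No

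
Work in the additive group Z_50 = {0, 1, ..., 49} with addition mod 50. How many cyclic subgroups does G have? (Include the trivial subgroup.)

Each element a generates a cyclic subgroup ⟨a⟩; distinct elements may generate the same one (a cyclic group of order d has φ(d) generators).
Cyclic subgroups by order — order 1: 1; order 2: 1; order 5: 1; order 10: 1; order 25: 1; order 50: 1.
Total: 6.

6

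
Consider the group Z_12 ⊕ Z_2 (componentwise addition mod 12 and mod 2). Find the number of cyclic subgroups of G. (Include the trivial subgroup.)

12

Group the elements of G by the cyclic subgroup they generate; each cyclic subgroup of order d accounts for φ(d) elements.
Cyclic subgroups by order — order 1: 1; order 2: 3; order 3: 1; order 4: 2; order 6: 3; order 12: 2.
Total: 12.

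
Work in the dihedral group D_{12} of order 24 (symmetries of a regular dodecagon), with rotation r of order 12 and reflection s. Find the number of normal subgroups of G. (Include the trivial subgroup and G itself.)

G has 34 subgroups. Checking conjugation-invariance by order — order 1: 1/1 normal; order 2: 1/13 normal; order 3: 1/1 normal; order 4: 1/7 normal; order 6: 1/5 normal; order 8: 0/3 normal; order 12: 3/3 normal; order 24: 1/1 normal.
Total normal subgroups: 9.

9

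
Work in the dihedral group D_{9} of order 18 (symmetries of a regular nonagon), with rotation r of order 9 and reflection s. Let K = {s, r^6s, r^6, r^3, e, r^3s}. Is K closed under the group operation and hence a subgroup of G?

|K| = 6 divides |G| = 18, consistent with Lagrange.
K contains the identity, every element's inverse is in K, and K is closed under ·: it is a subgroup.

Yes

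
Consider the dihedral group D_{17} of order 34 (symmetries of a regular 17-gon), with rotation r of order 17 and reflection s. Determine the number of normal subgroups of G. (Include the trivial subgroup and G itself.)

G has 20 subgroups. Checking conjugation-invariance by order — order 1: 1/1 normal; order 2: 0/17 normal; order 17: 1/1 normal; order 34: 1/1 normal.
Total normal subgroups: 3.

3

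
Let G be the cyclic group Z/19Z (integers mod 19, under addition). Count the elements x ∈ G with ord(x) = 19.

In a cyclic group of order 19, the number of elements of order d (for d | 19) is φ(d).
φ(19) = 18.

18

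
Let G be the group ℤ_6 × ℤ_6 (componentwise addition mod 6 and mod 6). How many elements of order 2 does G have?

3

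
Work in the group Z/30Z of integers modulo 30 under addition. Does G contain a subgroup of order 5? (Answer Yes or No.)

Yes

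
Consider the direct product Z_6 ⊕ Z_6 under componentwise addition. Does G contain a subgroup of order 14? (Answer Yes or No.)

14 does not divide |G| = 36, so by Lagrange no subgroup of order 14 exists.

No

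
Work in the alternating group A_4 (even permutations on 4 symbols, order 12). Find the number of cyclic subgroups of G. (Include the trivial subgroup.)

Each element a generates a cyclic subgroup ⟨a⟩; distinct elements may generate the same one (a cyclic group of order d has φ(d) generators).
Cyclic subgroups by order — order 1: 1; order 2: 3; order 3: 4.
Total: 8.

8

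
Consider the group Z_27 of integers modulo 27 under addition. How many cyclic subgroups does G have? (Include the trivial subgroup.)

4

Group the elements of G by the cyclic subgroup they generate; each cyclic subgroup of order d accounts for φ(d) elements.
Cyclic subgroups by order — order 1: 1; order 3: 1; order 9: 1; order 27: 1.
Total: 4.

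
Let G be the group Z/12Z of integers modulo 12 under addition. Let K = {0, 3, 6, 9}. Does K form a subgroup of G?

Yes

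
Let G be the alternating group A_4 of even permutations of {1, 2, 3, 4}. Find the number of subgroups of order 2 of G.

3

|G| = 12 and 2 | 12, so subgroups of order 2 are possible by Lagrange.
The subgroups of order 2 are: {e, (1 2)(3 4)}; {e, (1 3)(2 4)}; {e, (1 4)(2 3)}.
So G has 3 subgroups of order 2.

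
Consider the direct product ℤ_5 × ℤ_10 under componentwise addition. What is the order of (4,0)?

The order of (4,0) in Z_5 × Z_10 is lcm(ord(4) in Z_5, ord(0) in Z_10).
ord(4) = 5 and ord(0) = 1, so |⟨(4,0)⟩| = lcm(5, 1) = 5.

5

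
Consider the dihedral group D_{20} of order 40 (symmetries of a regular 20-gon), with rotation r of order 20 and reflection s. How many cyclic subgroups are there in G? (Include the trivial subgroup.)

Each element a generates a cyclic subgroup ⟨a⟩; distinct elements may generate the same one (a cyclic group of order d has φ(d) generators).
Cyclic subgroups by order — order 1: 1; order 2: 21; order 4: 1; order 5: 1; order 10: 1; order 20: 1.
Total: 26.

26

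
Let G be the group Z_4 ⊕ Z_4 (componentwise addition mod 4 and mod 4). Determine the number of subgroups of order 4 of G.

|G| = 16 and 4 | 16, so subgroups of order 4 are possible by Lagrange.
The subgroups of order 4 are: {(0,0), (0,1), (0,2), (0,3)}; {(0,0), (0,2), (2,0), (2,2)}; {(0,0), (0,2), (2,1), (2,3)}; {(0,0), (1,0), (2,0), (3,0)}; … (7 in all).
So G has 7 subgroups of order 4.

7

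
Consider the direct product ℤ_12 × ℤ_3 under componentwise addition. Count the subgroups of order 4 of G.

1

|G| = 36 and 4 | 36, so subgroups of order 4 are possible by Lagrange.
The subgroups of order 4 are: {(0,0), (3,0), (6,0), (9,0)}.
So G has 1 subgroup of order 4.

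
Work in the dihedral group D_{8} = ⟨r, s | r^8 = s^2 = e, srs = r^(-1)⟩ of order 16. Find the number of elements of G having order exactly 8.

The elements of order 8 are: r, r^3, r^5, r^7.
That's 4.

4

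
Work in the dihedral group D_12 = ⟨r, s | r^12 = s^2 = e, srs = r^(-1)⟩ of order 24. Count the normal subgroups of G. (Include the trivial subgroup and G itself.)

9

G has 34 subgroups. Checking conjugation-invariance by order — order 1: 1/1 normal; order 2: 1/13 normal; order 3: 1/1 normal; order 4: 1/7 normal; order 6: 1/5 normal; order 8: 0/3 normal; order 12: 3/3 normal; order 24: 1/1 normal.
Total normal subgroups: 9.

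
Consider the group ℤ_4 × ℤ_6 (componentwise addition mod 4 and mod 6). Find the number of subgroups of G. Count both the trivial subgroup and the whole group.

16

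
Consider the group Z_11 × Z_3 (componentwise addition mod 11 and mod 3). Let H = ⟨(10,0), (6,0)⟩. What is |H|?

11

|⟨(10,0)⟩| = 11 and |⟨(6,0)⟩| = 11, so |H| is a multiple of lcm(11, 11) = 11 and divides |G| = 33.
Closing under the operation: H = {(0,0), (1,0), (2,0), (3,0), (4,0), (5,0), (6,0), (7,0), (8,0), (9,0), (10,0)}, so |H| = 11.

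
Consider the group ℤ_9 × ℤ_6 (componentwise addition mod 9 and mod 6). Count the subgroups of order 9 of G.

|G| = 54 and 9 | 54, so subgroups of order 9 are possible by Lagrange.
The subgroups of order 9 are: {(0,0), (0,2), (0,4), (3,0), (3,2), (3,4), (6,0), (6,2), (6,4)}; {(0,0), (1,0), (2,0), (3,0), (4,0), (5,0), (6,0), (7,0), (8,0)}; {(0,0), (1,2), (2,4), (3,0), (4,2), (5,4), (6,0), (7,2), (8,4)}; {(0,0), (1,4), (2,2), (3,0), (4,4), (5,2), (6,0), (7,4), (8,2)}.
So G has 4 subgroups of order 9.

4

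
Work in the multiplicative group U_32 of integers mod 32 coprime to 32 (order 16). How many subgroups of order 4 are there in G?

3

|G| = 16 and 4 | 16, so subgroups of order 4 are possible by Lagrange.
The subgroups of order 4 are: {1, 15, 17, 31}; {1, 7, 17, 23}; {1, 9, 17, 25}.
So G has 3 subgroups of order 4.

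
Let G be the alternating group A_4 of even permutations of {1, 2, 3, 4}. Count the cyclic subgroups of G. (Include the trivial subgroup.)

8

A cyclic subgroup of order d is generated by each of its φ(d) elements of order d, so the cyclic subgroups of order d number (#elements of order d)/φ(d).
Cyclic subgroups by order — order 1: 1; order 2: 3; order 3: 4.
Total: 8.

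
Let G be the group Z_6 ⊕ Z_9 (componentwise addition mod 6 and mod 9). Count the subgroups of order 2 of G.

|G| = 54 and 2 | 54, so subgroups of order 2 are possible by Lagrange.
The subgroups of order 2 are: {(0,0), (3,0)}.
So G has 1 subgroup of order 2.

1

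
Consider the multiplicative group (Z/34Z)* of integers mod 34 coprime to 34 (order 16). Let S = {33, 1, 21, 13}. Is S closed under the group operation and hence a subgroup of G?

Yes

|S| = 4 divides |G| = 16, consistent with Lagrange.
S contains the identity, every element's inverse is in S, and S is closed under ·: it is a subgroup.
In fact S = ⟨21⟩.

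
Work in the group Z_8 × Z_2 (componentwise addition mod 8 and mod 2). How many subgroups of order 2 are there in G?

|G| = 16 and 2 | 16, so subgroups of order 2 are possible by Lagrange.
The subgroups of order 2 are: {(0,0), (0,1)}; {(0,0), (4,0)}; {(0,0), (4,1)}.
So G has 3 subgroups of order 2.

3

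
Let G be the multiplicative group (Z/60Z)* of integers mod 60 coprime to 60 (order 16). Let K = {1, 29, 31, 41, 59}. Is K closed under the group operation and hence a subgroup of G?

No

|K| = 5 does not divide |G| = 16, so by Lagrange K is not a subgroup.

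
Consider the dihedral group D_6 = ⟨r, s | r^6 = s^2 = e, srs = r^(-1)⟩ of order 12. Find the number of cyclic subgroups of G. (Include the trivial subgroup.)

10

A cyclic subgroup of order d is generated by each of its φ(d) elements of order d, so the cyclic subgroups of order d number (#elements of order d)/φ(d).
Cyclic subgroups by order — order 1: 1; order 2: 7; order 3: 1; order 6: 1.
Total: 10.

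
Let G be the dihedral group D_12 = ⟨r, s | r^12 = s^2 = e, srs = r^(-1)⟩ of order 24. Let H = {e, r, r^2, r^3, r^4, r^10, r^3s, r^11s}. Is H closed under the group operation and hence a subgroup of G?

r ∈ H but its inverse r^11 ∉ H, so H is not a subgroup.

No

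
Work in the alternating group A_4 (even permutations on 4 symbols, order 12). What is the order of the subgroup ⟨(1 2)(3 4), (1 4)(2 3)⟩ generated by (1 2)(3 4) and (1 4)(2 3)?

|⟨(1 2)(3 4)⟩| = 2 and |⟨(1 4)(2 3)⟩| = 2, so |H| is a multiple of lcm(2, 2) = 2 and divides |G| = 12.
Closing under the operation: H = {e, (1 2)(3 4), (1 3)(2 4), (1 4)(2 3)}, so |H| = 4.

4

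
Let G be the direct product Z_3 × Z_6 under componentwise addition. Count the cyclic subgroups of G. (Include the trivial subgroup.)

10

Group the elements of G by the cyclic subgroup they generate; each cyclic subgroup of order d accounts for φ(d) elements.
Cyclic subgroups by order — order 1: 1; order 2: 1; order 3: 4; order 6: 4.
Total: 10.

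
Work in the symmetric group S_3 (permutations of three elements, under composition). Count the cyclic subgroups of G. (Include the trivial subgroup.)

Each element a generates a cyclic subgroup ⟨a⟩; distinct elements may generate the same one (a cyclic group of order d has φ(d) generators).
Cyclic subgroups by order — order 1: 1; order 2: 3; order 3: 1.
Total: 5.

5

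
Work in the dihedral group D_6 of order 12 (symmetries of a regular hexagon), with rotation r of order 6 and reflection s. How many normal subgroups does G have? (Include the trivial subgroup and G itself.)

G has 16 subgroups. Checking conjugation-invariance by order — order 1: 1/1 normal; order 2: 1/7 normal; order 3: 1/1 normal; order 4: 0/3 normal; order 6: 3/3 normal; order 12: 1/1 normal.
Total normal subgroups: 7.

7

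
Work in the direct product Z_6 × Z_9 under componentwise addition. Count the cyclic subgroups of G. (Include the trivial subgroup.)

16

A cyclic subgroup of order d is generated by each of its φ(d) elements of order d, so the cyclic subgroups of order d number (#elements of order d)/φ(d).
Cyclic subgroups by order — order 1: 1; order 2: 1; order 3: 4; order 6: 4; order 9: 3; order 18: 3.
Total: 16.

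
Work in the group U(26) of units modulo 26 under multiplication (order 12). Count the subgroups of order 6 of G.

1

|G| = 12 and 6 | 12, so subgroups of order 6 are possible by Lagrange.
The subgroups of order 6 are: {1, 3, 9, 17, 23, 25}.
So G has 1 subgroup of order 6.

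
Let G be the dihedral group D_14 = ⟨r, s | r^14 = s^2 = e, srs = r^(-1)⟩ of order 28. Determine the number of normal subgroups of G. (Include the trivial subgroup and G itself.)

7

G has 28 subgroups. Checking conjugation-invariance by order — order 1: 1/1 normal; order 2: 1/15 normal; order 4: 0/7 normal; order 7: 1/1 normal; order 14: 3/3 normal; order 28: 1/1 normal.
Total normal subgroups: 7.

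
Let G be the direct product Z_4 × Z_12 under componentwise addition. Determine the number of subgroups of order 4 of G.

7

|G| = 48 and 4 | 48, so subgroups of order 4 are possible by Lagrange.
The subgroups of order 4 are: {(0,0), (0,3), (0,6), (0,9)}; {(0,0), (0,6), (2,0), (2,6)}; {(0,0), (0,6), (2,3), (2,9)}; {(0,0), (1,0), (2,0), (3,0)}; … (7 in all).
So G has 7 subgroups of order 4.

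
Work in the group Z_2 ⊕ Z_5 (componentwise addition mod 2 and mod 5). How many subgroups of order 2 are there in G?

|G| = 10 and 2 | 10, so subgroups of order 2 are possible by Lagrange.
The subgroups of order 2 are: {(0,0), (1,0)}.
So G has 1 subgroup of order 2.

1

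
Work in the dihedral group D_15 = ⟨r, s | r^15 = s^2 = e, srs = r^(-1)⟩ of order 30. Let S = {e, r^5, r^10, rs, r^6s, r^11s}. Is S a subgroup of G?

Yes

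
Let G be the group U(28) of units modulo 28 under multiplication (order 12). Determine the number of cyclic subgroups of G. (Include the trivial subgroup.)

Group the elements of G by the cyclic subgroup they generate; each cyclic subgroup of order d accounts for φ(d) elements.
Cyclic subgroups by order — order 1: 1; order 2: 3; order 3: 1; order 6: 3.
Total: 8.

8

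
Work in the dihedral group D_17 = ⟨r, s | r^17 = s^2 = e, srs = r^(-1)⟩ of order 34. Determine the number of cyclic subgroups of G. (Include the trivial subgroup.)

19

Each element a generates a cyclic subgroup ⟨a⟩; distinct elements may generate the same one (a cyclic group of order d has φ(d) generators).
Cyclic subgroups by order — order 1: 1; order 2: 17; order 17: 1.
Total: 19.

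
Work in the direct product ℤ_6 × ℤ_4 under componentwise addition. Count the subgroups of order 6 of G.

3

|G| = 24 and 6 | 24, so subgroups of order 6 are possible by Lagrange.
The subgroups of order 6 are: {(0,0), (0,2), (2,0), (2,2), (4,0), (4,2)}; {(0,0), (1,0), (2,0), (3,0), (4,0), (5,0)}; {(0,0), (1,2), (2,0), (3,2), (4,0), (5,2)}.
So G has 3 subgroups of order 6.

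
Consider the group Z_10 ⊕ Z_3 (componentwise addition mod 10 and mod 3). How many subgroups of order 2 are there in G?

|G| = 30 and 2 | 30, so subgroups of order 2 are possible by Lagrange.
The subgroups of order 2 are: {(0,0), (5,0)}.
So G has 1 subgroup of order 2.

1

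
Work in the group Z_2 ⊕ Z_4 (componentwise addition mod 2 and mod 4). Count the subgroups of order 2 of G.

3

|G| = 8 and 2 | 8, so subgroups of order 2 are possible by Lagrange.
The subgroups of order 2 are: {(0,0), (0,2)}; {(0,0), (1,0)}; {(0,0), (1,2)}.
So G has 3 subgroups of order 2.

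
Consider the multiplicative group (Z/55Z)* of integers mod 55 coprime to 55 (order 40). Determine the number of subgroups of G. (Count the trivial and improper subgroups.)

16

|G| = 40, so by Lagrange every subgroup order divides 40. Divisors: 1, 2, 4, 5, 8, 10, 20, 40.
Subgroups by order — order 1: 1; order 2: 3; order 4: 3; order 5: 1; order 8: 1; order 10: 3; order 20: 3; order 40: 1.
Total: 1 + 3 + 3 + 1 + 1 + 3 + 3 + 1 = 16.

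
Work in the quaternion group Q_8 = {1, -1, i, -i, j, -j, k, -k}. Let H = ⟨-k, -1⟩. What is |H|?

4

|⟨-k⟩| = 4 and |⟨-1⟩| = 2, so |H| is a multiple of lcm(4, 2) = 4 and divides |G| = 8.
Closing under the operation: H = {1, -1, k, -k}, so |H| = 4.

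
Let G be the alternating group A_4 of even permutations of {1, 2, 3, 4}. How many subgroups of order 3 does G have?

4

|G| = 12 and 3 | 12, so subgroups of order 3 are possible by Lagrange.
The subgroups of order 3 are: {e, (1 2 3), (1 3 2)}; {e, (1 2 4), (1 4 2)}; {e, (1 3 4), (1 4 3)}; {e, (2 3 4), (2 4 3)}.
So G has 4 subgroups of order 3.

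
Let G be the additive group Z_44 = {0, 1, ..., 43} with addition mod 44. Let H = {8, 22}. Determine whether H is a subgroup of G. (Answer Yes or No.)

The identity 0 ∉ H, so H is not a subgroup.

No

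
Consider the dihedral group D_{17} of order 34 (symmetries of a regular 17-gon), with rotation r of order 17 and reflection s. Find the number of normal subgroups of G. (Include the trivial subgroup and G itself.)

3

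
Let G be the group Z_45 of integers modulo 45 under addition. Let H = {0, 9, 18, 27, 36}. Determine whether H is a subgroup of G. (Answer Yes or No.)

|H| = 5 divides |G| = 45, consistent with Lagrange.
H contains the identity, every element's inverse is in H, and H is closed under +: it is a subgroup.
In fact H = ⟨18⟩.

Yes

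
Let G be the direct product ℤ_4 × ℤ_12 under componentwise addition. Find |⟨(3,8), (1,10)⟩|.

|⟨(3,8)⟩| = 12 and |⟨(1,10)⟩| = 12, so |H| is a multiple of lcm(12, 12) = 12 and divides |G| = 48.
Closing under the operation: H = {(0,0), (0,2), (0,4), (0,6), (0,8), (0,10), (1,0), (1,2), (1,4), (1,6), (1,8), (1,10), (2,0), (2,2), (2,4), (2,6), (2,8), (2,10), (3,0), (3,2), (3,4), (3,6), (3,8), (3,10)}, so |H| = 24.

24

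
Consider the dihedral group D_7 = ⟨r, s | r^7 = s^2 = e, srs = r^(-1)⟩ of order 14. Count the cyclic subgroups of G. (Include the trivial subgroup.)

A cyclic subgroup of order d is generated by each of its φ(d) elements of order d, so the cyclic subgroups of order d number (#elements of order d)/φ(d).
Cyclic subgroups by order — order 1: 1; order 2: 7; order 7: 1.
Total: 9.

9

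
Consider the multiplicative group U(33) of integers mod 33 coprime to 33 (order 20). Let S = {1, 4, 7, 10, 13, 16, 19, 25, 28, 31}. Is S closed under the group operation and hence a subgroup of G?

Yes

|S| = 10 divides |G| = 20, consistent with Lagrange.
S contains the identity, every element's inverse is in S, and S is closed under ·: it is a subgroup.
In fact S = ⟨7⟩.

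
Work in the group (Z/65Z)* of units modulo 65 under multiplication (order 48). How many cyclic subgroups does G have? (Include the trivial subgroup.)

Each element a generates a cyclic subgroup ⟨a⟩; distinct elements may generate the same one (a cyclic group of order d has φ(d) generators).
Cyclic subgroups by order — order 1: 1; order 2: 3; order 3: 1; order 4: 6; order 6: 3; order 12: 6.
Total: 20.

20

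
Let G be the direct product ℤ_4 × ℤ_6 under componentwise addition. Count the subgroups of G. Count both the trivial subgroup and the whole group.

|G| = 24, so by Lagrange every subgroup order divides 24. Divisors: 1, 2, 3, 4, 6, 8, 12, 24.
Subgroups by order — order 1: 1; order 2: 3; order 3: 1; order 4: 3; order 6: 3; order 8: 1; order 12: 3; order 24: 1.
Total: 1 + 3 + 1 + 3 + 3 + 1 + 3 + 1 = 16.

16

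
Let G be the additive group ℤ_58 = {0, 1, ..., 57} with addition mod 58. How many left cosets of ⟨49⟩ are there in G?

|⟨49⟩| = 58 and |G| = 58.
By Lagrange, [G : H] = |G|/|H| = 58/58 = 1.

1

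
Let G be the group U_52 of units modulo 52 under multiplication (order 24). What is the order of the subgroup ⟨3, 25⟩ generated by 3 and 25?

12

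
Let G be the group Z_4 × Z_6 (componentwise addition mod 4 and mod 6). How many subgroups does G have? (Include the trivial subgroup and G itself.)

16

|G| = 24, so by Lagrange every subgroup order divides 24. Divisors: 1, 2, 3, 4, 6, 8, 12, 24.
Subgroups by order — order 1: 1; order 2: 3; order 3: 1; order 4: 3; order 6: 3; order 8: 1; order 12: 3; order 24: 1.
Total: 1 + 3 + 1 + 3 + 3 + 1 + 3 + 1 = 16.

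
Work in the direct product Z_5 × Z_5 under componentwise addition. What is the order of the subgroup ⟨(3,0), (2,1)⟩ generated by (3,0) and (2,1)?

25

|⟨(3,0)⟩| = 5 and |⟨(2,1)⟩| = 5, so |H| is a multiple of lcm(5, 5) = 5 and divides |G| = 25.
Closing {(3,0), (2,1)} under the group operation gives all of G, so |H| = 25.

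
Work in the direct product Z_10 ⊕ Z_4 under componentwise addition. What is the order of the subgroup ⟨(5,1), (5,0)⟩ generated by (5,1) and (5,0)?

|⟨(5,1)⟩| = 4 and |⟨(5,0)⟩| = 2, so |H| is a multiple of lcm(4, 2) = 4 and divides |G| = 40.
Closing under the operation: H = {(0,0), (0,1), (0,2), (0,3), (5,0), (5,1), (5,2), (5,3)}, so |H| = 8.

8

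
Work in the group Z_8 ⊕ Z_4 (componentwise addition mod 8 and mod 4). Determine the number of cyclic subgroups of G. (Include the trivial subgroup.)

14

Each element a generates a cyclic subgroup ⟨a⟩; distinct elements may generate the same one (a cyclic group of order d has φ(d) generators).
Cyclic subgroups by order — order 1: 1; order 2: 3; order 4: 6; order 8: 4.
Total: 14.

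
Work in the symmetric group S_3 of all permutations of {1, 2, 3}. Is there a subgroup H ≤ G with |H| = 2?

Yes

2 | 6. A subgroup of order 2 is {e, (1 2)}.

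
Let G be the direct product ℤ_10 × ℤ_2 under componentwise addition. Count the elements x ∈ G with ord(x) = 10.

12

An element (a,b) has order lcm(ord(a), ord(b)); count pairs with lcm equal to 10.
Enumerating gives 12 such elements.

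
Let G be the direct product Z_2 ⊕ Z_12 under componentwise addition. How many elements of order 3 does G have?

An element (a,b) has order lcm(ord(a), ord(b)); count pairs with lcm equal to 3.
Enumerating gives 2 such elements.

2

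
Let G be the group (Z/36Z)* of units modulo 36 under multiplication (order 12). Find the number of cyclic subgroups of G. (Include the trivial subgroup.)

8

Group the elements of G by the cyclic subgroup they generate; each cyclic subgroup of order d accounts for φ(d) elements.
Cyclic subgroups by order — order 1: 1; order 2: 3; order 3: 1; order 6: 3.
Total: 8.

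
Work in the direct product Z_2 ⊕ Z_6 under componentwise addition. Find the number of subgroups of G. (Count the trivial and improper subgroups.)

|G| = 12, so by Lagrange every subgroup order divides 12. Divisors: 1, 2, 3, 4, 6, 12.
Subgroups by order — order 1: 1; order 2: 3; order 3: 1; order 4: 1; order 6: 3; order 12: 1.
Total: 1 + 3 + 1 + 1 + 3 + 1 = 10.

10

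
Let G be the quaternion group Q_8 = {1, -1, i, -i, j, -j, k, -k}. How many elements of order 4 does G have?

6

The elements of order 4 are: i, -i, j, -j, k, -k.
That's 6.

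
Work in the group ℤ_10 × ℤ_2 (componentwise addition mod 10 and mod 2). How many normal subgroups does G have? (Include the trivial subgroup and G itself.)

G is abelian, so every subgroup is normal.
G has 10 subgroups in total, hence 10 normal subgroups.

10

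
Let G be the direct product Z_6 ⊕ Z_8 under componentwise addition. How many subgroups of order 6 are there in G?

3

|G| = 48 and 6 | 48, so subgroups of order 6 are possible by Lagrange.
The subgroups of order 6 are: {(0,0), (0,4), (2,0), (2,4), (4,0), (4,4)}; {(0,0), (1,0), (2,0), (3,0), (4,0), (5,0)}; {(0,0), (1,4), (2,0), (3,4), (4,0), (5,4)}.
So G has 3 subgroups of order 6.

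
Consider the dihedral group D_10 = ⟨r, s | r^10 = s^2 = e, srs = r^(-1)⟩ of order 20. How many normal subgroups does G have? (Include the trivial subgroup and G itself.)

7

G has 22 subgroups. Checking conjugation-invariance by order — order 1: 1/1 normal; order 2: 1/11 normal; order 4: 0/5 normal; order 5: 1/1 normal; order 10: 3/3 normal; order 20: 1/1 normal.
Total normal subgroups: 7.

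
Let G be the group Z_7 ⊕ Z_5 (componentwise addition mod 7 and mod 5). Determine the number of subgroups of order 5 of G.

1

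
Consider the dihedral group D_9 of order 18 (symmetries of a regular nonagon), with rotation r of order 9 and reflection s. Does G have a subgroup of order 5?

No

5 does not divide |G| = 18, so by Lagrange no subgroup of order 5 exists.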